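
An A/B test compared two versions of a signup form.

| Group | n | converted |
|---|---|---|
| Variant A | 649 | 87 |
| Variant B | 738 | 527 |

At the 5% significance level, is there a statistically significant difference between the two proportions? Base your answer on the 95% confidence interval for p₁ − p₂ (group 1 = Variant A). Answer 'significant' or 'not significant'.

significant

p̂₁ = 87/649 = 0.1341 and p̂₂ = 527/738 = 0.7141.
SE₁ = √(p̂₁(1−p̂₁)/n₁) = √(0.1341·0.8659/649) = 0.01338; SE₂ = √(0.7141·0.2859/738) = 0.01663.
Independent samples: SE of the difference = √(SE₁² + SE₂²) = √(0.0001790244 + 0.0002765569) = 0.02134.
z* for 95% confidence is 1.960, so the margin of error is 1.960 × 0.02134 = 0.04183.
Point estimate p̂₁ − p̂₂ = 0.1341 − 0.7141 = -0.5800.
-0.5800 ± 0.04183 → (-0.62183, -0.53817).
The interval (-0.62183, -0.53817) does not contain 0, so the difference is significant.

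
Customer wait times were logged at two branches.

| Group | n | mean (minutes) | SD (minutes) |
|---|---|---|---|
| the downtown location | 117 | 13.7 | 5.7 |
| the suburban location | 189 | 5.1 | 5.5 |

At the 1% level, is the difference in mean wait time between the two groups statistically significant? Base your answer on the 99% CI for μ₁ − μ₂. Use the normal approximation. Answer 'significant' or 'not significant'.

SE₁ = s₁/√n₁ = 5.7/√117 = 0.5270; SE₂ = 5.5/√189 = 0.4001.
Independent samples, unequal variances: SE_diff = √(SE₁² + SE₂²) = √(0.277729 + 0.16008001) = 0.6617.
z* = 2.576, so margin of error = 2.576 × 0.6617 = 1.7045.
Difference in means = 13.7 − 5.1 = 8.6000.
8.6000 ± 1.7045 → (6.8955, 10.3045).
The interval (6.8955, 10.3045) does not contain 0, so the difference is significant.

significant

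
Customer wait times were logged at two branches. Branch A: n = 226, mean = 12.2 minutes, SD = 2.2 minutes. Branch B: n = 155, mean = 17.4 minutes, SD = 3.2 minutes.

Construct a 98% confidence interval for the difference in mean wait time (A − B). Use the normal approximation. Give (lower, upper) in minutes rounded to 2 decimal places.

Standard errors of each mean: 2.2/√226 = 0.1463 and 3.2/√155 = 0.2570.
SE(x̄₁ − x̄₂) = √(0.1463² + 0.2570²) = 0.2957 for independent samples with unequal variances.
With z* = 2.326, the margin is 2.326 × 0.2957 = 0.6878.
x̄₁ − x̄₂ = 12.2 − 17.4 = -5.2000; the interval is -5.2000 ± 0.6878 = (-5.89, -4.51).

(-5.89, -4.51)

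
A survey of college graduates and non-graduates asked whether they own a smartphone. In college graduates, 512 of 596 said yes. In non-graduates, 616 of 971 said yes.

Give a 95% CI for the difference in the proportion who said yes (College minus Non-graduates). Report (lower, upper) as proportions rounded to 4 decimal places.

First, p̂₁ = 512/596 = 0.8591; p̂₂ = 616/971 = 0.6344.
The two standard errors are √(0.8591×0.1409/596) = 0.01425 and √(0.6344×0.3656/971) = 0.01546.
Because the samples are independent, SE_diff = √(0.01425² + 0.01546²) = 0.02103.
Using z* = 1.960 for 95%, ME = 1.960 × 0.02103 = 0.04122.
p̂₁ − p̂₂ = 0.2247; interval 0.2247 ± 0.04122 gives (0.1835, 0.2659).

(0.1835, 0.2659)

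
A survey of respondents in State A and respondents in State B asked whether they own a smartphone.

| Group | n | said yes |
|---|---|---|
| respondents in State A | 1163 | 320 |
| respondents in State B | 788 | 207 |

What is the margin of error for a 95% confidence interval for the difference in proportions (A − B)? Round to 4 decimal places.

Sample proportions: 320/1163 = 0.2752, 207/788 = 0.2627.
Each SE is √(p̂(1−p̂)/n): √(0.2752·0.7248/1163) = 0.01310 and √(0.2627·0.7373/788) = 0.01568.
SE(p̂₁ − p̂₂) = √(SE₁² + SE₂²) = √(0.00017161 + 0.0002458624) = 0.02043, since the two samples are independent.
At 95% confidence z* = 1.960; margin = 1.960 × 0.02043 = 0.04004.

0.0400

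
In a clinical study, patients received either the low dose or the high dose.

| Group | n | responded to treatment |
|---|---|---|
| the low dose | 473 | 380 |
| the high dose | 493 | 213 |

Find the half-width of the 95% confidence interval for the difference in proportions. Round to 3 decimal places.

Sample proportions: 380/473 = 0.8034, 213/493 = 0.4320.
Each SE is √(p̂(1−p̂)/n): √(0.8034·0.1966/473) = 0.01827 and √(0.4320·0.5680/493) = 0.02231.
SE(p̂₁ − p̂₂) = √(SE₁² + SE₂²) = √(0.0003337929 + 0.0004977361) = 0.02884, since the two samples are independent.
At 95% confidence z* = 1.960; margin = 1.960 × 0.02884 = 0.05653.

0.057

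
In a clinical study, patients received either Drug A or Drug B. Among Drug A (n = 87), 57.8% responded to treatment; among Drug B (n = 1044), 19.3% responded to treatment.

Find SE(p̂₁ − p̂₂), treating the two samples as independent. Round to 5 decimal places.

0.05434

Each SE is √(p̂(1−p̂)/n): √(0.5780·0.4220/87) = 0.05295 and √(0.1930·0.8070/1044) = 0.01221.
SE(p̂₁ − p̂₂) = √(SE₁² + SE₂²) = √(0.0028037025 + 0.0001490841) = 0.05434, since the two samples are independent.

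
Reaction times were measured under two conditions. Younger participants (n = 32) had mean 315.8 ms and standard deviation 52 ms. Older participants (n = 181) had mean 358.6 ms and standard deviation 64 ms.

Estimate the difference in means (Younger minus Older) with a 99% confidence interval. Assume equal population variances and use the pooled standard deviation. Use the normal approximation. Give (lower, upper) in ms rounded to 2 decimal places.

(-73.62, -11.98)

s_p = √[((n₁−1)s₁² + (n₂−1)s₂²)/(n₁+n₂−2)] = √[(31·52² + 180·64²)/211] = 62.3818.
SE = 62.3818·√(1/32 + 1/181) = 11.9628.
With z* = 2.576, margin = 2.576 × 11.9628 = 30.8162.
x̄₁ − x̄₂ = 315.8 − 358.6 = -42.8000; interval -42.8000 ± 30.8162 = (-73.62, -11.98).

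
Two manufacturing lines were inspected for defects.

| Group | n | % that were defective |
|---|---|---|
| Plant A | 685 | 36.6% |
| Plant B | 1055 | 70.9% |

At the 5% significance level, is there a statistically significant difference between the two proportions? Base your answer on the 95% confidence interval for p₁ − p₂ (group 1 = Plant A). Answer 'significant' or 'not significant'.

Each SE is √(p̂(1−p̂)/n): √(0.3660·0.6340/685) = 0.01841 and √(0.7090·0.2910/1055) = 0.01398.
SE(p̂₁ − p̂₂) = √(SE₁² + SE₂²) = √(0.0003389281 + 0.0001954404) = 0.02312, since the two samples are independent.
At 95% confidence z* = 1.960; margin = 1.960 × 0.02312 = 0.04532.
The difference is 0.3660 − 0.7090 = -0.3430, so the interval is -0.3430 ± 0.04532 = (-0.38832, -0.29768).
The interval (-0.38832, -0.29768) does not contain 0, so the difference is significant.

significant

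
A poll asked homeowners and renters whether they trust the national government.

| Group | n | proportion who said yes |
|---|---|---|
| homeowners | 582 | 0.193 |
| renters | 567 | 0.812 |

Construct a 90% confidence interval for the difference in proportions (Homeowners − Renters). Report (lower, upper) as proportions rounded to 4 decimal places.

Each SE is √(p̂(1−p̂)/n): √(0.1930·0.8070/582) = 0.01636 and √(0.8120·0.1880/567) = 0.01641.
SE(p̂₁ − p̂₂) = √(SE₁² + SE₂²) = √(0.0002676496 + 0.0002692881) = 0.02317, since the two samples are independent.
At 90% confidence z* = 1.645; margin = 1.645 × 0.02317 = 0.03811.
The difference is 0.1930 − 0.8120 = -0.6190, so the interval is -0.6190 ± 0.03811 = (-0.6571, -0.5809).

(-0.6571, -0.5809)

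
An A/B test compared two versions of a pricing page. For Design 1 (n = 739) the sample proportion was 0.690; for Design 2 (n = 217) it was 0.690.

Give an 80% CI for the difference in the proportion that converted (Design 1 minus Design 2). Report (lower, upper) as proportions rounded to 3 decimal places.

The two standard errors are √(0.6900×0.3100/739) = 0.01701 and √(0.6900×0.3100/217) = 0.03140.
Because the samples are independent, SE_diff = √(0.01701² + 0.03140²) = 0.03571.
Using z* = 1.282 for 80%, ME = 1.282 × 0.03571 = 0.04578.
p̂₁ − p̂₂ = 0.0000; interval 0.0000 ± 0.04578 gives (-0.046, 0.046).

(-0.046, 0.046)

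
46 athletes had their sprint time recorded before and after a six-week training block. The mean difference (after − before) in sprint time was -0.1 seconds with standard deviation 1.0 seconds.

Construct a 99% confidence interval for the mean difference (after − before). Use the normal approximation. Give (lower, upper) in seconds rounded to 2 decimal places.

(-0.48, 0.28)

This is a matched-pairs design, so SE = s_d/√n = 1.0/√46 = 0.1474.
Margin = 2.576 × 0.1474 = 0.3797; the interval is -0.1 ± 0.3797 = (-0.48, 0.28).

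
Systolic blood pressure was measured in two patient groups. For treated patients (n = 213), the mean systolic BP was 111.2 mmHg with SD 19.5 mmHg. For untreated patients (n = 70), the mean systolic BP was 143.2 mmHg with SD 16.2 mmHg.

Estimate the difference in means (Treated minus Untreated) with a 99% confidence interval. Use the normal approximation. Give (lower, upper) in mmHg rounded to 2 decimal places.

(-38.06, -25.94)

Per-group SEs: s₁/√n₁ = 19.5/√213 = 1.3361, s₂/√n₂ = 16.2/√70 = 1.9363.
Unpooled SE of the difference: √(1.78516321 + 3.74925769) = 2.3525.
Margin of error = z* · SE = 2.576 × 2.3525 = 6.0600.
x̄₁ − x̄₂ = 111.2 − 143.2 = -32.0000.
CI: -32.0000 ± 6.0600 = (-38.06, -25.94).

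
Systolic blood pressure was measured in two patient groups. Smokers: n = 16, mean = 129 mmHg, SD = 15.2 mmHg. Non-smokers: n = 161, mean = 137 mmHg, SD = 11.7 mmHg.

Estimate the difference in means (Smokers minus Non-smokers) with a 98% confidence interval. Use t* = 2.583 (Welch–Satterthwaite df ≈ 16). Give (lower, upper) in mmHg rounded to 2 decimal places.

Per-group SEs: s₁/√n₁ = 15.2/√16 = 3.8000, s₂/√n₂ = 11.7/√161 = 0.9221.
Unpooled SE of the difference: √(14.44 + 0.85026841) = 3.9103.
Margin of error = t* · SE = 2.583 × 3.9103 = 10.1003.
x̄₁ − x̄₂ = 129 − 137 = -8.0000.
CI: -8.0000 ± 10.1003 = (-18.10, 2.10).

(-18.10, 2.10)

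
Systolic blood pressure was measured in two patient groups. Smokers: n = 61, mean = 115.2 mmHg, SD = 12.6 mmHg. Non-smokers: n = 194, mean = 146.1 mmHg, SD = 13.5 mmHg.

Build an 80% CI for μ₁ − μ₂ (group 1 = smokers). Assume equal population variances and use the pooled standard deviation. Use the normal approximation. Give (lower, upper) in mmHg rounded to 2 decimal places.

(-33.40, -28.40)

Pooled variance s_p² = [60·12.6² + 193·13.5²] / (61+194−2) = 176.6792, so s_p = 13.2921.
SE_diff = s_p·√(1/n₁ + 1/n₂) = 13.2921·√(1/61 + 1/194) = 1.9512.
z* = 1.282; margin = 1.282 × 1.9512 = 2.5014.
Difference = 115.2 − 146.1 = -30.9000.
-30.9000 ± 2.5014 → (-33.40, -28.40).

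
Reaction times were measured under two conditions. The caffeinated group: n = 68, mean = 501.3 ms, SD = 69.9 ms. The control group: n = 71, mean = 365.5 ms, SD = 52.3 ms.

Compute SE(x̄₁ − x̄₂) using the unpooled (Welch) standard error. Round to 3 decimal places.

10.506

SE₁ = s₁/√n₁ = 69.9/√68 = 8.4766; SE₂ = 52.3/√71 = 6.2069.
Independent samples, unequal variances: SE_diff = √(SE₁² + SE₂²) = √(71.85274756 + 38.52560761) = 10.5061.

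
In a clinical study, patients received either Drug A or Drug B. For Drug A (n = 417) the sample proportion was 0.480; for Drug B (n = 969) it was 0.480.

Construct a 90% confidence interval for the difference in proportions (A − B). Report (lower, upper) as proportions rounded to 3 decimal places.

(-0.048, 0.048)

SE₁ = √(p̂₁(1−p̂₁)/n₁) = √(0.4800·0.5200/417) = 0.02447; SE₂ = √(0.4800·0.5200/969) = 0.01605.
Independent samples: SE of the difference = √(SE₁² + SE₂²) = √(0.0005987809 + 0.0002576025) = 0.02926.
z* for 90% confidence is 1.645, so the margin of error is 1.645 × 0.02926 = 0.04813.
Point estimate p̂₁ − p̂₂ = 0.4800 − 0.4800 = 0.0000.
0.0000 ± 0.04813 → (-0.048, 0.048).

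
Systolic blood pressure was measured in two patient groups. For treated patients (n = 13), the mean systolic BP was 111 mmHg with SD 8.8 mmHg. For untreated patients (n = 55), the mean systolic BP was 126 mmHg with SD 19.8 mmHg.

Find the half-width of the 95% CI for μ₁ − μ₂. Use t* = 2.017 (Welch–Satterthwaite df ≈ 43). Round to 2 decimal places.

SE₁ = s₁/√n₁ = 8.8/√13 = 2.4407; SE₂ = 19.8/√55 = 2.6698.
Independent samples, unequal variances: SE_diff = √(SE₁² + SE₂²) = √(5.95701649 + 7.12783204) = 3.6173.
t* = 2.017, so margin of error = 2.017 × 3.6173 = 7.2961.

7.30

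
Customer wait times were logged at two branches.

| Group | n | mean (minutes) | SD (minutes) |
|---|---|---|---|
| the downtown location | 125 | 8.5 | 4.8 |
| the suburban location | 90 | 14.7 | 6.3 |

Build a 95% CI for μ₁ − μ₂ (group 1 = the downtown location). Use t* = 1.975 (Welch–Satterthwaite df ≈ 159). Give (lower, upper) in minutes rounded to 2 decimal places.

(-7.76, -4.64)

SE₁ = s₁/√n₁ = 4.8/√125 = 0.4293; SE₂ = 6.3/√90 = 0.6641.
Independent samples, unequal variances: SE_diff = √(SE₁² + SE₂²) = √(0.18429849 + 0.44102881) = 0.7908.
t* = 1.975, so margin of error = 1.975 × 0.7908 = 1.5618.
Difference in means = 8.5 − 14.7 = -6.2000.
-6.2000 ± 1.5618 → (-7.76, -4.64).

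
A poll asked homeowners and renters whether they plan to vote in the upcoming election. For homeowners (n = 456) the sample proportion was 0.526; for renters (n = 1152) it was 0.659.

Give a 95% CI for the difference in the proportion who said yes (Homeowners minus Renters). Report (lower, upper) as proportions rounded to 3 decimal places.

(-0.186, -0.080)

Each SE is √(p̂(1−p̂)/n): √(0.5260·0.4740/456) = 0.02338 and √(0.6590·0.3410/1152) = 0.01397.
SE(p̂₁ − p̂₂) = √(SE₁² + SE₂²) = √(0.0005466244 + 0.0001951609) = 0.02724, since the two samples are independent.
At 95% confidence z* = 1.960; margin = 1.960 × 0.02724 = 0.05339.
The difference is 0.5260 − 0.6590 = -0.1330, so the interval is -0.1330 ± 0.05339 = (-0.186, -0.080).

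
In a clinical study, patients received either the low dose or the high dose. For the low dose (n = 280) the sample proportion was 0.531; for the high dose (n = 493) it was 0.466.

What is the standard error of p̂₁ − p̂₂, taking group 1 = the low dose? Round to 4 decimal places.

0.0373

The two standard errors are √(0.5310×0.4690/280) = 0.02982 and √(0.4660×0.5340/493) = 0.02247.
Because the samples are independent, SE_diff = √(0.02982² + 0.02247²) = 0.03734.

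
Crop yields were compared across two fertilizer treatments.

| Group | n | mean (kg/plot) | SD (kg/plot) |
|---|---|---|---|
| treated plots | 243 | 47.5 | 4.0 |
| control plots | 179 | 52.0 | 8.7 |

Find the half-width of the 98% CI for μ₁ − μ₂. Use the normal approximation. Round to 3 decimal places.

SE₁ = s₁/√n₁ = 4.0/√243 = 0.2566; SE₂ = 8.7/√179 = 0.6503.
Independent samples, unequal variances: SE_diff = √(SE₁² + SE₂²) = √(0.06584356 + 0.42289009) = 0.6991.
z* = 2.326, so margin of error = 2.326 × 0.6991 = 1.6261.

1.626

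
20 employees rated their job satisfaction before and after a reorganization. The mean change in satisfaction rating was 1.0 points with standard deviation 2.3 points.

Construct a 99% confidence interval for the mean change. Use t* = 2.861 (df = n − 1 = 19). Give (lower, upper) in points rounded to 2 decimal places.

(-0.47, 2.47)

This is a matched-pairs design, so SE = s_d/√n = 2.3/√20 = 0.5143.
Margin = 2.861 × 0.5143 = 1.4714; the interval is 1.0 ± 1.4714 = (-0.47, 2.47).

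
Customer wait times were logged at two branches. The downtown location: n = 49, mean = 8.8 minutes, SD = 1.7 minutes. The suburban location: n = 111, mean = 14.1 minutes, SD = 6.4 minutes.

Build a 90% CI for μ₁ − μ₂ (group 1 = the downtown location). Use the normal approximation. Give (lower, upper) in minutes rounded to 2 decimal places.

Per-group SEs: s₁/√n₁ = 1.7/√49 = 0.2429, s₂/√n₂ = 6.4/√111 = 0.6075.
Unpooled SE of the difference: √(0.05900041 + 0.36905625) = 0.6543.
Margin of error = z* · SE = 1.645 × 0.6543 = 1.0763.
x̄₁ − x̄₂ = 8.8 − 14.1 = -5.3000.
CI: -5.3000 ± 1.0763 = (-6.38, -4.22).

(-6.38, -4.22)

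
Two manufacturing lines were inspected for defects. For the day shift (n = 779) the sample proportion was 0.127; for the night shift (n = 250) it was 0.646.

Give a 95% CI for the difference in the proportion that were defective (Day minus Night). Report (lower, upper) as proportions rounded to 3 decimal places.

(-0.583, -0.455)

SE₁ = √(p̂₁(1−p̂₁)/n₁) = √(0.1270·0.8730/779) = 0.01193; SE₂ = √(0.6460·0.3540/250) = 0.03024.
Independent samples: SE of the difference = √(SE₁² + SE₂²) = √(0.0001423249 + 0.0009144576) = 0.03251.
z* for 95% confidence is 1.960, so the margin of error is 1.960 × 0.03251 = 0.06372.
Point estimate p̂₁ − p̂₂ = 0.1270 − 0.6460 = -0.5190.
-0.5190 ± 0.06372 → (-0.583, -0.455).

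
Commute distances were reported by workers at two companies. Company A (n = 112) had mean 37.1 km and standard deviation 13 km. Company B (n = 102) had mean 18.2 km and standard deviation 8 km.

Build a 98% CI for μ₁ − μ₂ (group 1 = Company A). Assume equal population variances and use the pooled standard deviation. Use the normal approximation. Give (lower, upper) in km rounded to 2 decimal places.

Pooled variance s_p² = [111·13² + 101·8²] / (112+102−2) = 118.9764, so s_p = 10.9076.
SE_diff = s_p·√(1/n₁ + 1/n₂) = 10.9076·√(1/112 + 1/102) = 1.4929.
z* = 2.326; margin = 2.326 × 1.4929 = 3.4725.
Difference = 37.1 − 18.2 = 18.9000.
18.9000 ± 3.4725 → (15.43, 22.37).

(15.43, 22.37)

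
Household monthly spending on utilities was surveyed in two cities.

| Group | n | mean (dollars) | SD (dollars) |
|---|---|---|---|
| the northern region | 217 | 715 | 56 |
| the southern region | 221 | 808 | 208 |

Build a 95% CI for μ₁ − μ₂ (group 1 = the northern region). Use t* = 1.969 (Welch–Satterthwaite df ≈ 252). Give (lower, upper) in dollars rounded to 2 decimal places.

(-121.55, -64.45)

Standard errors of each mean: 56/√217 = 3.8015 and 208/√221 = 13.9916.
SE(x̄₁ − x̄₂) = √(3.8015² + 13.9916²) = 14.4988 for independent samples with unequal variances.
With t* = 1.969, the margin is 1.969 × 14.4988 = 28.5481.
x̄₁ − x̄₂ = 715 − 808 = -93.0000; the interval is -93.0000 ± 28.5481 = (-121.55, -64.45).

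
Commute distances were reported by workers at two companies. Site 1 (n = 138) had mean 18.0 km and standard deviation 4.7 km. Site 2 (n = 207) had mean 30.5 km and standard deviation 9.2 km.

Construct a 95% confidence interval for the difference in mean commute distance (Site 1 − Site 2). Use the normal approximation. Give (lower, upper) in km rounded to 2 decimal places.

SE₁ = s₁/√n₁ = 4.7/√138 = 0.4001; SE₂ = 9.2/√207 = 0.6394.
Independent samples, unequal variances: SE_diff = √(SE₁² + SE₂²) = √(0.16008001 + 0.40883236) = 0.7543.
z* = 1.960, so margin of error = 1.960 × 0.7543 = 1.4784.
Difference in means = 18.0 − 30.5 = -12.5000.
-12.5000 ± 1.4784 → (-13.98, -11.02).

(-13.98, -11.02)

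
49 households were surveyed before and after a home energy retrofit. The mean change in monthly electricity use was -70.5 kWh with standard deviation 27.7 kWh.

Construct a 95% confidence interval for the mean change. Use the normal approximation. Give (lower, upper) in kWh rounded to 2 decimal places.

(-78.26, -62.74)

Paired design: SE = s_d/√n = 27.7/√49 = 3.9571.
z* = 1.960; margin of error = 1.960 × 3.9571 = 7.7559.
-70.5 ± 7.7559 → (-78.26, -62.74).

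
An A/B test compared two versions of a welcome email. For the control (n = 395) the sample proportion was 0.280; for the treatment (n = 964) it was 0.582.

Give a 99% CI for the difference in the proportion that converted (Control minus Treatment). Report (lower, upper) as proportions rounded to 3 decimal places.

(-0.373, -0.231)

SE₁ = √(p̂₁(1−p̂₁)/n₁) = √(0.2800·0.7200/395) = 0.02259; SE₂ = √(0.5820·0.4180/964) = 0.01589.
Independent samples: SE of the difference = √(SE₁² + SE₂²) = √(0.0005103081 + 0.0002524921) = 0.02762.
z* for 99% confidence is 2.576, so the margin of error is 2.576 × 0.02762 = 0.07115.
Point estimate p̂₁ − p̂₂ = 0.2800 − 0.5820 = -0.3020.
-0.3020 ± 0.07115 → (-0.373, -0.231).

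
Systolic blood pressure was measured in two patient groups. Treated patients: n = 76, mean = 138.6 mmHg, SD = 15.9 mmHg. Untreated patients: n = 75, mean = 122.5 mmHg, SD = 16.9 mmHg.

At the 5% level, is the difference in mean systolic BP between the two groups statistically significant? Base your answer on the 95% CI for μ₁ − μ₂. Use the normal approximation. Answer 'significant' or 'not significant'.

significant

SE₁ = s₁/√n₁ = 15.9/√76 = 1.8239; SE₂ = 16.9/√75 = 1.9514.
Independent samples, unequal variances: SE_diff = √(SE₁² + SE₂²) = √(3.32661121 + 3.80796196) = 2.6711.
z* = 1.960, so margin of error = 1.960 × 2.6711 = 5.2354.
Difference in means = 138.6 − 122.5 = 16.1000.
16.1000 ± 5.2354 → (10.8646, 21.3354).
The interval (10.8646, 21.3354) does not contain 0, so the difference is significant.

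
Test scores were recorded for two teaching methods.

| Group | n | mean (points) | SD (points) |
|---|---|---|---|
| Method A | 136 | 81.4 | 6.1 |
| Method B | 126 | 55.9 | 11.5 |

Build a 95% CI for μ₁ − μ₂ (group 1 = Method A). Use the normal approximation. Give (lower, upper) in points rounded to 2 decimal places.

SE₁ = s₁/√n₁ = 6.1/√136 = 0.5231; SE₂ = 11.5/√126 = 1.0245.
Independent samples, unequal variances: SE_diff = √(SE₁² + SE₂²) = √(0.27363361 + 1.04960025) = 1.1503.
z* = 1.960, so margin of error = 1.960 × 1.1503 = 2.2546.
Difference in means = 81.4 − 55.9 = 25.5000.
25.5000 ± 2.2546 → (23.25, 27.75).

(23.25, 27.75)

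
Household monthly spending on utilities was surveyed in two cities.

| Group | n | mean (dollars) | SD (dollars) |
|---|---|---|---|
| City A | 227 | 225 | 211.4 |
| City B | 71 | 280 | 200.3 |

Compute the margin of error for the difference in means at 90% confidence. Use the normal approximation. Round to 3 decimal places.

45.407

Per-group SEs: s₁/√n₁ = 211.4/√227 = 14.0311, s₂/√n₂ = 200.3/√71 = 23.7712.
Unpooled SE of the difference: √(196.87176721 + 565.06994944) = 27.6033.
Margin of error = z* · SE = 1.645 × 27.6033 = 45.4074.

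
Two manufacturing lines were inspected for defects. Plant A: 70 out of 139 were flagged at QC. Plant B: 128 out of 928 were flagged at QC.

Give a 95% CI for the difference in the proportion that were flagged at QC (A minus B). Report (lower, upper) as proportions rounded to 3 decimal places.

(0.280, 0.452)

First, p̂₁ = 70/139 = 0.5036; p̂₂ = 128/928 = 0.1379.
The two standard errors are √(0.5036×0.4964/139) = 0.04241 and √(0.1379×0.8621/928) = 0.01132.
Because the samples are independent, SE_diff = √(0.04241² + 0.01132²) = 0.04389.
Using z* = 1.960 for 95%, ME = 1.960 × 0.04389 = 0.08602.
p̂₁ − p̂₂ = 0.3657; interval 0.3657 ± 0.08602 gives (0.280, 0.452).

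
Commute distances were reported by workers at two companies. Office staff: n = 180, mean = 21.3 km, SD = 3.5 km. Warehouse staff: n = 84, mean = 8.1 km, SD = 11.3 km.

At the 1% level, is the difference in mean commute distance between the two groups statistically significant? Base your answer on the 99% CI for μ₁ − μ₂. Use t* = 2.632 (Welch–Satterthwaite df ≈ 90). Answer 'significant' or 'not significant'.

Standard errors of each mean: 3.5/√180 = 0.2609 and 11.3/√84 = 1.2329.
SE(x̄₁ − x̄₂) = √(0.2609² + 1.2329²) = 1.2602 for independent samples with unequal variances.
With t* = 2.632, the margin is 2.632 × 1.2602 = 3.3168.
x̄₁ − x̄₂ = 21.3 − 8.1 = 13.2000; the interval is 13.2000 ± 3.3168 = (9.8832, 16.5168).
The interval (9.8832, 16.5168) does not contain 0, so the difference is significant.

significant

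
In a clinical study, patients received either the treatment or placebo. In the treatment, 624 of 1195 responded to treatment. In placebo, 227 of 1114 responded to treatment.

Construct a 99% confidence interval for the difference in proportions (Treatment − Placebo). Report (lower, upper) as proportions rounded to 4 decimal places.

(0.2699, 0.3669)

First, p̂₁ = 624/1195 = 0.5222; p̂₂ = 227/1114 = 0.2038.
The two standard errors are √(0.5222×0.4778/1195) = 0.01445 and √(0.2038×0.7962/1114) = 0.01207.
Because the samples are independent, SE_diff = √(0.01445² + 0.01207²) = 0.01883.
Using z* = 2.576 for 99%, ME = 2.576 × 0.01883 = 0.04851.
p̂₁ − p̂₂ = 0.3184; interval 0.3184 ± 0.04851 gives (0.2699, 0.3669).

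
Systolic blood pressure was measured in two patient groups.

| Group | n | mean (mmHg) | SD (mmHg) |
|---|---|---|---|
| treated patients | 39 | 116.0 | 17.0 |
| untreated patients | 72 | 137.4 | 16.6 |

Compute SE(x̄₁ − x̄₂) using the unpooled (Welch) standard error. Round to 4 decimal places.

3.3522

SE₁ = s₁/√n₁ = 17.0/√39 = 2.7222; SE₂ = 16.6/√72 = 1.9563.
Independent samples, unequal variances: SE_diff = √(SE₁² + SE₂²) = √(7.41037284 + 3.82710969) = 3.3522.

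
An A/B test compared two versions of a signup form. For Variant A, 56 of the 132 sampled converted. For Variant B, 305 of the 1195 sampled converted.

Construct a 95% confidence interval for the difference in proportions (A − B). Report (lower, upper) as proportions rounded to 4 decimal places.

First, p̂₁ = 56/132 = 0.4242; p̂₂ = 305/1195 = 0.2552.
The two standard errors are √(0.4242×0.5758/132) = 0.04302 and √(0.2552×0.7448/1195) = 0.01261.
Because the samples are independent, SE_diff = √(0.04302² + 0.01261²) = 0.04483.
Using z* = 1.960 for 95%, ME = 1.960 × 0.04483 = 0.08787.
p̂₁ − p̂₂ = 0.1690; interval 0.1690 ± 0.08787 gives (0.0811, 0.2569).

(0.0811, 0.2569)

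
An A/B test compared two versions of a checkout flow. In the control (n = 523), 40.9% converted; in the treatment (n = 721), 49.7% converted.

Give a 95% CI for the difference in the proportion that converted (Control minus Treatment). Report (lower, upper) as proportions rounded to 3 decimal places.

Each SE is √(p̂(1−p̂)/n): √(0.4090·0.5910/523) = 0.02150 and √(0.4970·0.5030/721) = 0.01862.
SE(p̂₁ − p̂₂) = √(SE₁² + SE₂²) = √(0.00046225 + 0.0003467044) = 0.02844, since the two samples are independent.
At 95% confidence z* = 1.960; margin = 1.960 × 0.02844 = 0.05574.
The difference is 0.4090 − 0.4970 = -0.0880, so the interval is -0.0880 ± 0.05574 = (-0.144, -0.032).

(-0.144, -0.032)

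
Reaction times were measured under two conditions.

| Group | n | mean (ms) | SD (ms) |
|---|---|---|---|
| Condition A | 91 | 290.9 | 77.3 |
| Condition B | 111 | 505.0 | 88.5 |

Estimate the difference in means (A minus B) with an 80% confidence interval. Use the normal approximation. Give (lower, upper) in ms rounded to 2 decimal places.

Standard errors of each mean: 77.3/√91 = 8.1032 and 88.5/√111 = 8.4000.
SE(x̄₁ − x̄₂) = √(8.1032² + 8.4000²) = 11.6714 for independent samples with unequal variances.
With z* = 1.282, the margin is 1.282 × 11.6714 = 14.9627.
x̄₁ − x̄₂ = 290.9 − 505.0 = -214.1000; the interval is -214.1000 ± 14.9627 = (-229.06, -199.14).

(-229.06, -199.14)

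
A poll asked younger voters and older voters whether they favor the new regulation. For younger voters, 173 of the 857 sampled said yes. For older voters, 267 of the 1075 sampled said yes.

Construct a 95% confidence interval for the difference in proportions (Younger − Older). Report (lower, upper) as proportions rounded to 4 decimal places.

(-0.0838, -0.0092)

Sample proportions: 173/857 = 0.2019, 267/1075 = 0.2484.
Each SE is √(p̂(1−p̂)/n): √(0.2019·0.7981/857) = 0.01371 and √(0.2484·0.7516/1075) = 0.01318.
SE(p̂₁ − p̂₂) = √(SE₁² + SE₂²) = √(0.0001879641 + 0.0001737124) = 0.01902, since the two samples are independent.
At 95% confidence z* = 1.960; margin = 1.960 × 0.01902 = 0.03728.
The difference is 0.2019 − 0.2484 = -0.0465, so the interval is -0.0465 ± 0.03728 = (-0.0838, -0.0092).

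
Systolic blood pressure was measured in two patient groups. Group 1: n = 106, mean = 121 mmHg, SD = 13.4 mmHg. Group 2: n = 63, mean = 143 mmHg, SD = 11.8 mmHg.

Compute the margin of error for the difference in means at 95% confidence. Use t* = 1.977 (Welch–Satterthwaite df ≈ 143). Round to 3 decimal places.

SE₁ = s₁/√n₁ = 13.4/√106 = 1.3015; SE₂ = 11.8/√63 = 1.4867.
Independent samples, unequal variances: SE_diff = √(SE₁² + SE₂²) = √(1.69390225 + 2.21027689) = 1.9759.
t* = 1.977, so margin of error = 1.977 × 1.9759 = 3.9064.

3.906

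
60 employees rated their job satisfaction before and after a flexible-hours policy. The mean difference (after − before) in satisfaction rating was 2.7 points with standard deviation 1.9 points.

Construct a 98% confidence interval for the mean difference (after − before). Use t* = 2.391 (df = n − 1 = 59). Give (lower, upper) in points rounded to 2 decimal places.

(2.11, 3.29)

Paired design: SE = s_d/√n = 1.9/√60 = 0.2453.
t* = 2.391; margin of error = 2.391 × 0.2453 = 0.5865.
2.7 ± 0.5865 → (2.11, 3.29).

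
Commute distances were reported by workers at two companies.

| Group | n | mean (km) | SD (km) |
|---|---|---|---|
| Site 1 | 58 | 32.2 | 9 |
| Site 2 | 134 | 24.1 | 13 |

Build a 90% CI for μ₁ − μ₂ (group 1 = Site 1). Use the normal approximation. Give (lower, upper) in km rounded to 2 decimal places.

(5.42, 10.78)

Per-group SEs: s₁/√n₁ = 9/√58 = 1.1818, s₂/√n₂ = 13/√134 = 1.1230.
Unpooled SE of the difference: √(1.39665124 + 1.261129) = 1.6303.
Margin of error = z* · SE = 1.645 × 1.6303 = 2.6818.
x̄₁ − x̄₂ = 32.2 − 24.1 = 8.1000.
CI: 8.1000 ± 2.6818 = (5.42, 10.78).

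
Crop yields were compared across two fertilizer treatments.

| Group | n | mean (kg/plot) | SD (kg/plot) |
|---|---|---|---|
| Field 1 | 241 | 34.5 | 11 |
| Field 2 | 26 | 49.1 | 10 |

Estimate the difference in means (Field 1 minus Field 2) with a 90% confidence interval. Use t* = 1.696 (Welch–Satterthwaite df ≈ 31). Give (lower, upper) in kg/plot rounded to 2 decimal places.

Standard errors of each mean: 11/√241 = 0.7086 and 10/√26 = 1.9612.
SE(x̄₁ − x̄₂) = √(0.7086² + 1.9612²) = 2.0853 for independent samples with unequal variances.
With t* = 1.696, the margin is 1.696 × 2.0853 = 3.5367.
x̄₁ − x̄₂ = 34.5 − 49.1 = -14.6000; the interval is -14.6000 ± 3.5367 = (-18.14, -11.06).

(-18.14, -11.06)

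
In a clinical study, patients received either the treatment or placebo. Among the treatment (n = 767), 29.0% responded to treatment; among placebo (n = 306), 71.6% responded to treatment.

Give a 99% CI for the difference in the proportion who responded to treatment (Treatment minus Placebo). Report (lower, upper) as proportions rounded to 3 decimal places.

SE₁ = √(p̂₁(1−p̂₁)/n₁) = √(0.2900·0.7100/767) = 0.01638; SE₂ = √(0.7160·0.2840/306) = 0.02578.
Independent samples: SE of the difference = √(SE₁² + SE₂²) = √(0.0002683044 + 0.0006646084) = 0.03054.
z* for 99% confidence is 2.576, so the margin of error is 2.576 × 0.03054 = 0.07867.
Point estimate p̂₁ − p̂₂ = 0.2900 − 0.7160 = -0.4260.
-0.4260 ± 0.07867 → (-0.505, -0.347).

(-0.505, -0.347)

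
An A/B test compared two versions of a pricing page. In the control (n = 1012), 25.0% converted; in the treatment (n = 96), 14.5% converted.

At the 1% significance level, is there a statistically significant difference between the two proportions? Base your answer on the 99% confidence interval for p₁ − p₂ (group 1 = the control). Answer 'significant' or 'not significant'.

SE₁ = √(p̂₁(1−p̂₁)/n₁) = √(0.2500·0.7500/1012) = 0.01361; SE₂ = √(0.1450·0.8550/96) = 0.03594.
Independent samples: SE of the difference = √(SE₁² + SE₂²) = √(0.0001852321 + 0.0012916836) = 0.03843.
z* for 99% confidence is 2.576, so the margin of error is 2.576 × 0.03843 = 0.09900.
Point estimate p̂₁ − p̂₂ = 0.2500 − 0.1450 = 0.1050.
0.1050 ± 0.09900 → (0.00600, 0.20400).
The interval (0.00600, 0.20400) does not contain 0, so the difference is significant.

significant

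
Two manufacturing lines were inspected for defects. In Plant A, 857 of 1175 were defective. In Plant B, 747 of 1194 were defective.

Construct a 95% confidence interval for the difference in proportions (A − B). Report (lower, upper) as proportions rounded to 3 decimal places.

(0.066, 0.141)

p̂₁ = 857/1175 = 0.7294 and p̂₂ = 747/1194 = 0.6256.
SE₁ = √(p̂₁(1−p̂₁)/n₁) = √(0.7294·0.2706/1175) = 0.01296; SE₂ = √(0.6256·0.3744/1194) = 0.01401.
Independent samples: SE of the difference = √(SE₁² + SE₂²) = √(0.0001679616 + 0.0001962801) = 0.01909.
z* for 95% confidence is 1.960, so the margin of error is 1.960 × 0.01909 = 0.03742.
Point estimate p̂₁ − p̂₂ = 0.7294 − 0.6256 = 0.1038.
0.1038 ± 0.03742 → (0.066, 0.141).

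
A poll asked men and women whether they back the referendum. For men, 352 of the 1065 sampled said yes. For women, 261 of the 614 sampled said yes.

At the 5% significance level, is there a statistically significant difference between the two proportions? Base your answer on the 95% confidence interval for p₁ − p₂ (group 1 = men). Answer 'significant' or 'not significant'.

significant

Sample proportions: 352/1065 = 0.3305, 261/614 = 0.4251.
Each SE is √(p̂(1−p̂)/n): √(0.3305·0.6695/1065) = 0.01441 and √(0.4251·0.5749/614) = 0.01995.
SE(p̂₁ − p̂₂) = √(SE₁² + SE₂²) = √(0.0002076481 + 0.0003980025) = 0.02461, since the two samples are independent.
At 95% confidence z* = 1.960; margin = 1.960 × 0.02461 = 0.04824.
The difference is 0.3305 − 0.4251 = -0.0946, so the interval is -0.0946 ± 0.04824 = (-0.14284, -0.04636).
The interval (-0.14284, -0.04636) does not contain 0, so the difference is significant.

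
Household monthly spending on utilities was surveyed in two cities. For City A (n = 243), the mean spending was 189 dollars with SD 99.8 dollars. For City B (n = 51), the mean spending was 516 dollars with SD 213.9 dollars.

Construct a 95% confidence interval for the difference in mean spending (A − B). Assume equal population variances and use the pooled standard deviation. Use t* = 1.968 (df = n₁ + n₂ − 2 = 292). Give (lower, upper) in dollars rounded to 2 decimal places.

(-365.45, -288.55)

s_p = √[((n₁−1)s₁² + (n₂−1)s₂²)/(n₁+n₂−2)] = √[(242·99.8² + 50·213.9²)/292] = 126.8425.
SE = 126.8425·√(1/243 + 1/51) = 19.5367.
With t* = 1.968, margin = 1.968 × 19.5367 = 38.4482.
x̄₁ − x̄₂ = 189 − 516 = -327.0000; interval -327.0000 ± 38.4482 = (-365.45, -288.55).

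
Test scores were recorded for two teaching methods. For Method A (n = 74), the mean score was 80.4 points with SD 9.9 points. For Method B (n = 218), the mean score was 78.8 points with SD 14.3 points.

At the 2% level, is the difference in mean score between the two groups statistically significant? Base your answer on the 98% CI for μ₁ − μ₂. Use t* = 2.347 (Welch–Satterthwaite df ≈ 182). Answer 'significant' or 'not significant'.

not significant

SE₁ = s₁/√n₁ = 9.9/√74 = 1.1509; SE₂ = 14.3/√218 = 0.9685.
Independent samples, unequal variances: SE_diff = √(SE₁² + SE₂²) = √(1.32457081 + 0.93799225) = 1.5042.
t* = 2.347, so margin of error = 2.347 × 1.5042 = 3.5304.
Difference in means = 80.4 − 78.8 = 1.6000.
1.6000 ± 3.5304 → (-1.9304, 5.1304).
The interval (-1.9304, 5.1304) contains 0, so the difference is not significant.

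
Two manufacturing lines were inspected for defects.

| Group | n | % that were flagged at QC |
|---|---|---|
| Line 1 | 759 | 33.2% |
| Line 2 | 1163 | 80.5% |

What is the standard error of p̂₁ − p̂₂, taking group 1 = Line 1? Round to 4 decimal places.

Each SE is √(p̂(1−p̂)/n): √(0.3320·0.6680/759) = 0.01709 and √(0.8050·0.1950/1163) = 0.01162.
SE(p̂₁ − p̂₂) = √(SE₁² + SE₂²) = √(0.0002920681 + 0.0001350244) = 0.02067, since the two samples are independent.

0.0207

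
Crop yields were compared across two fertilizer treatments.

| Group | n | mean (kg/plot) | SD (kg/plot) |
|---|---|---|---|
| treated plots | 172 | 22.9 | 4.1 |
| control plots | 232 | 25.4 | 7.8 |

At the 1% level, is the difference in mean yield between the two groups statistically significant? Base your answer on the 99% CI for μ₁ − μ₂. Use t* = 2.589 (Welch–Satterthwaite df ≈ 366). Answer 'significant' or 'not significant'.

significant

Standard errors of each mean: 4.1/√172 = 0.3126 and 7.8/√232 = 0.5121.
SE(x̄₁ − x̄₂) = √(0.3126² + 0.5121²) = 0.6000 for independent samples with unequal variances.
With t* = 2.589, the margin is 2.589 × 0.6000 = 1.5534.
x̄₁ − x̄₂ = 22.9 − 25.4 = -2.5000; the interval is -2.5000 ± 1.5534 = (-4.0534, -0.9466).
The interval (-4.0534, -0.9466) does not contain 0, so the difference is significant.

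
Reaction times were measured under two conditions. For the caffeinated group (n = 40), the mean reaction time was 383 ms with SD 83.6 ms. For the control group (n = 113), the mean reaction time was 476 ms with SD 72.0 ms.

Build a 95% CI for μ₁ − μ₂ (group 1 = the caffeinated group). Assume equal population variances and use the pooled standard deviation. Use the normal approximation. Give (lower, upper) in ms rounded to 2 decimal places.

s_p = √[((n₁−1)s₁² + (n₂−1)s₂²)/(n₁+n₂−2)] = √[(39·83.6² + 112·72.0²)/151] = 75.1677.
SE = 75.1677·√(1/40 + 1/113) = 13.8295.
With z* = 1.960, margin = 1.960 × 13.8295 = 27.1058.
x̄₁ − x̄₂ = 383 − 476 = -93.0000; interval -93.0000 ± 27.1058 = (-120.11, -65.89).

(-120.11, -65.89)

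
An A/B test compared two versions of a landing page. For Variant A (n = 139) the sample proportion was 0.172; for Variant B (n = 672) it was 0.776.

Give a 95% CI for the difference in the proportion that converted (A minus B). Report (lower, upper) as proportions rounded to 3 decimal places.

(-0.674, -0.534)

The two standard errors are √(0.1720×0.8280/139) = 0.03201 and √(0.7760×0.2240/672) = 0.01608.
Because the samples are independent, SE_diff = √(0.03201² + 0.01608²) = 0.03582.
Using z* = 1.960 for 95%, ME = 1.960 × 0.03582 = 0.07021.
p̂₁ − p̂₂ = -0.6040; interval -0.6040 ± 0.07021 gives (-0.674, -0.534).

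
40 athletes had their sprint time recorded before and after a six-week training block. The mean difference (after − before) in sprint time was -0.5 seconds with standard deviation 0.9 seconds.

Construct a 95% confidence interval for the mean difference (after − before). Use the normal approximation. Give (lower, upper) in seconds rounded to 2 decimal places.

Paired design: SE = s_d/√n = 0.9/√40 = 0.1423.
z* = 1.960; margin of error = 1.960 × 0.1423 = 0.2789.
-0.5 ± 0.2789 → (-0.78, -0.22).

(-0.78, -0.22)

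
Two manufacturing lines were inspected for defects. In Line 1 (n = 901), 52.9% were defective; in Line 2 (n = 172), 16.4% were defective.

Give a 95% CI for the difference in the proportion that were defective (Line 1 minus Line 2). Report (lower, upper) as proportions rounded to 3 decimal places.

SE₁ = √(p̂₁(1−p̂₁)/n₁) = √(0.5290·0.4710/901) = 0.01663; SE₂ = √(0.1640·0.8360/172) = 0.02823.
Independent samples: SE of the difference = √(SE₁² + SE₂²) = √(0.0002765569 + 0.0007969329) = 0.03276.
z* for 95% confidence is 1.960, so the margin of error is 1.960 × 0.03276 = 0.06421.
Point estimate p̂₁ − p̂₂ = 0.5290 − 0.1640 = 0.3650.
0.3650 ± 0.06421 → (0.301, 0.429).

(0.301, 0.429)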